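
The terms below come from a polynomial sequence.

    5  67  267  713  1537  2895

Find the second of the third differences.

132

First differences: 62, 200, 446, 824, 1358
Second differences: 138, 246, 378, 534
Third differences: 108, 132, 156
Fourth differences: 24, 24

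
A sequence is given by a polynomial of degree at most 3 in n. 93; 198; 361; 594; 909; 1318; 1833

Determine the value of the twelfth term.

First differences: 105 , 163 , 233 , 315 , 409 , 515
Second differences: 58 , 70 , 82 , 94 , 106
Third differences: 12 , 12 , 12 , 12
The third differences are constant (12).
106 + 12 = 118;  515 + 118 = 633;  1833 + 633 = 2466
118 + 12 = 130;  633 + 130 = 763;  2466 + 763 = 3229
130 + 12 = 142;  763 + 142 = 905;  3229 + 905 = 4134
142 + 12 = 154;  905 + 154 = 1059;  4134 + 1059 = 5193
154 + 12 = 166;  1059 + 166 = 1225;  5193 + 1225 = 6418

6418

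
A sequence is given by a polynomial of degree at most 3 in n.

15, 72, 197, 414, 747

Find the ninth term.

3719

D1: 57  125  217  333
D2: 68  92  116
D3: 24  24
Constant third difference = 24, so extend:
116 + 24 = 140;  333 + 140 = 473;  747 + 473 = 1220
140 + 24 = 164;  473 + 164 = 637;  1220 + 637 = 1857
164 + 24 = 188;  637 + 188 = 825;  1857 + 825 = 2682
188 + 24 = 212;  825 + 212 = 1037;  2682 + 1037 = 3719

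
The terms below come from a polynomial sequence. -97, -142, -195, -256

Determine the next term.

D1: -45 , -53 , -61
D2: -8 , -8
Second differences constant at -8.
-61 − 8 = -69;  -256 − 69 = -325

-325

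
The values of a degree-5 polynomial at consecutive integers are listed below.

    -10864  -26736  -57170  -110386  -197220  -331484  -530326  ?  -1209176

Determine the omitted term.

-814590

Using the first 7 terms:
Δ: -15872, -30434, -53216, -86834, -134264, -198842
Δ²: -14562, -22782, -33618, -47430, -64578
Δ³: -8220, -10836, -13812, -17148
Δ⁴: -2616, -2976, -3336
Δ⁵: -360, -360
Constant fifth difference = -360.
Extend forward: -3336 − 360 = -3696;  -17148 − 3696 = -20844;  -64578 − 20844 = -85422;  -198842 − 85422 = -284264;  -530326 − 284264 = -814590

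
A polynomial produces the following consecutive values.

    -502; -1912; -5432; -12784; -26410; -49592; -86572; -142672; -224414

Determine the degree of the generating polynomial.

5

-1410, -3520, -7352, -13626, -23182, -36980, -56100, -81742
-2110, -3832, -6274, -9556, -13798, -19120, -25642
-1722, -2442, -3282, -4242, -5322, -6522
-720, -840, -960, -1080, -1200
-120, -120, -120, -120
The fifth differences are constant, so the polynomial has degree 5.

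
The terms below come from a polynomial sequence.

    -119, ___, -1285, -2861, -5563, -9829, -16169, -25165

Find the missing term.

-469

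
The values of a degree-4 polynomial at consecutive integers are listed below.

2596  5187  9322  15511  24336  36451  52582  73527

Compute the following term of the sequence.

100156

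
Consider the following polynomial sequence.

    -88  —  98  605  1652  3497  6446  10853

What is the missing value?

Using the last 6 terms:
507  1047  1845  2949  4407
540  798  1104  1458
258  306  354
48  48
Constant fourth difference = 48.
Extend backward: 258 − 48 = 210;  540 − 210 = 330;  507 − 330 = 177;  98 − 177 = -79

-79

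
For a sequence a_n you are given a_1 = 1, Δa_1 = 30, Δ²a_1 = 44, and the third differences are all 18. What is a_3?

105

Build the table forward from the leading diagonal:
D3: 18, 18, 18
D2: 44, 62, 80
D1: 30, 74, 136
a: 1, 31, 105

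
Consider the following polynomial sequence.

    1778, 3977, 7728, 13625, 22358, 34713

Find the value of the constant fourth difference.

D1: 2199, 3751, 5897, 8733, 12355
D2: 1552, 2146, 2836, 3622
D3: 594, 690, 786
D4: 96, 96

96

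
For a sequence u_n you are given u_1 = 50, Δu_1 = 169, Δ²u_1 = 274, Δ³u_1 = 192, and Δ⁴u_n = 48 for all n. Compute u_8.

15387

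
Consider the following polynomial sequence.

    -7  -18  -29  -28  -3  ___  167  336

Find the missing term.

Using the first 5 terms:
Δ: -11, -11, 1, 25
Δ²: 0, 12, 24
Δ³: 12, 12
Constant third difference = 12.
Extend forward: 24 + 12 = 36;  25 + 36 = 61;  -3 + 61 = 58

58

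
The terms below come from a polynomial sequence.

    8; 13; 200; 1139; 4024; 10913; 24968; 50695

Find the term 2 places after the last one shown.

163349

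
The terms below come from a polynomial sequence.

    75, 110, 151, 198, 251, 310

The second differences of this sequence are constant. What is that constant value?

6

First differences: 35, 41, 47, 53, 59
Second differences: 6, 6, 6, 6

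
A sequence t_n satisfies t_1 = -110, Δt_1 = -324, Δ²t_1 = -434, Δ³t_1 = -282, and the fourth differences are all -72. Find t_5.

-5210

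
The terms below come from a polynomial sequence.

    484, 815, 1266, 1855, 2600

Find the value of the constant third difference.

18

Δ: 331, 451, 589, 745
Δ²: 120, 138, 156
Δ³: 18, 18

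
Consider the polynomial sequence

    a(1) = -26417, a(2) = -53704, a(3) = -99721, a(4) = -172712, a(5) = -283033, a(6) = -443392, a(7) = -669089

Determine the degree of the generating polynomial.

5

-27287, -46017, -72991, -110321, -160359, -225697
-18730, -26974, -37330, -50038, -65338
-8244, -10356, -12708, -15300
-2112, -2352, -2592
-240, -240
The fifth differences are constant, so the polynomial has degree 5.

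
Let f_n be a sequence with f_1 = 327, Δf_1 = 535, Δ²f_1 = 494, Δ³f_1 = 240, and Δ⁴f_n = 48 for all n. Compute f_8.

24526

Build the table forward from the leading diagonal:
Fourth differences: 48, 48, 48, 48, 48, 48, 48, 48
Third differences: 240, 288, 336, 384, 432, 480, 528, 576
Second differences: 494, 734, 1022, 1358, 1742, 2174, 2654, 3182
First differences: 535, 1029, 1763, 2785, 4143, 5885, 8059, 10713
f: 327, 862, 1891, 3654, 6439, 10582, 16467, 24526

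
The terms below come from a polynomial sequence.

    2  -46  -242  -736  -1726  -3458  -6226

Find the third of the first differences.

-494

Δ: -48, -196, -494, -990, -1732, -2768
Δ²: -148, -298, -496, -742, -1036
Δ³: -150, -198, -246, -294
Δ⁴: -48, -48, -48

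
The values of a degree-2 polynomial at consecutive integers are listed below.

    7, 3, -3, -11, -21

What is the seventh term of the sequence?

Δ: -4  -6  -8  -10
Δ²: -2  -2  -2
The second differences are constant (-2).
-10 − 2 = -12;  -21 − 12 = -33
-12 − 2 = -14;  -33 − 14 = -47

-47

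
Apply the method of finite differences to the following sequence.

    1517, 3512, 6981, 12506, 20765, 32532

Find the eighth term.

70166

1995, 3469, 5525, 8259, 11767
1474, 2056, 2734, 3508
582, 678, 774
96, 96
The fourth differences are constant (96).
774 + 96 = 870;  3508 + 870 = 4378;  11767 + 4378 = 16145;  32532 + 16145 = 48677
870 + 96 = 966;  4378 + 966 = 5344;  16145 + 5344 = 21489;  48677 + 21489 = 70166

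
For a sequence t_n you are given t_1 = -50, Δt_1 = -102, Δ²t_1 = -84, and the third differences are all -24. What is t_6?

-1640

Build the table forward from the leading diagonal:
Third differences: -24  -24  -24  -24  -24  -24
Second differences: -84  -108  -132  -156  -180  -204
First differences: -102  -186  -294  -426  -582  -762
t: -50  -152  -338  -632  -1058  -1640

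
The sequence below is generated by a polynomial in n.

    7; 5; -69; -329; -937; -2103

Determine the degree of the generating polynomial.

-2, -74, -260, -608, -1166
-72, -186, -348, -558
-114, -162, -210
-48, -48
The fourth differences are constant, so the polynomial has degree 4.

4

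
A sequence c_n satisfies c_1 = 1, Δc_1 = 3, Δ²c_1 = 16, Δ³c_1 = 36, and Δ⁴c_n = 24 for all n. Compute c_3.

23

Build the table forward from the leading diagonal:
Δ⁴: 24, 24, 24
Δ³: 36, 60, 84
Δ²: 16, 52, 112
Δ: 3, 19, 71
c: 1, 4, 23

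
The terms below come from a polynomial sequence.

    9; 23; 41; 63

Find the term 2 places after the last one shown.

Δ: 14, 18, 22
Δ²: 4, 4
The second differences are constant (4).
22 + 4 = 26;  63 + 26 = 89
26 + 4 = 30;  89 + 30 = 119

119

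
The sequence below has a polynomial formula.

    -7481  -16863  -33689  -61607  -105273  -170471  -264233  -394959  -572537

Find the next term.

-808463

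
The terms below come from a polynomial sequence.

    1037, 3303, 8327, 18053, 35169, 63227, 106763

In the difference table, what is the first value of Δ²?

2758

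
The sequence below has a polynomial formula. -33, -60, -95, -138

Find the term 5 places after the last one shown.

First differences: -27 , -35 , -43
Second differences: -8 , -8
The second differences are constant (-8).
-43 − 8 = -51;  -138 − 51 = -189
-51 − 8 = -59;  -189 − 59 = -248
-59 − 8 = -67;  -248 − 67 = -315
-67 − 8 = -75;  -315 − 75 = -390
-75 − 8 = -83;  -390 − 83 = -473

-473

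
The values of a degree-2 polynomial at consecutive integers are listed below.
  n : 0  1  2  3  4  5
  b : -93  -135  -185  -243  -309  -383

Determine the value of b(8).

-653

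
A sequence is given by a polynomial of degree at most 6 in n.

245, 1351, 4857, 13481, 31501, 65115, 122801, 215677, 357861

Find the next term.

566831

First differences: 1106  3506  8624  18020  33614  57686  92876  142184
Second differences: 2400  5118  9396  15594  24072  35190  49308
Third differences: 2718  4278  6198  8478  11118  14118
Fourth differences: 1560  1920  2280  2640  3000
Fifth differences: 360  360  360  360
Constant fifth difference = 360, so extend:
3000 + 360 = 3360;  14118 + 3360 = 17478;  49308 + 17478 = 66786;  142184 + 66786 = 208970;  357861 + 208970 = 566831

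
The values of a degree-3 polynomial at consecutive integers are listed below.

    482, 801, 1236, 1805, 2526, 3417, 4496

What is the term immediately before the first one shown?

261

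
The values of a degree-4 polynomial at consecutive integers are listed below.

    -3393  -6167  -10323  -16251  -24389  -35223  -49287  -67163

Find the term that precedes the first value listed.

-1659

First differences: -2774  -4156  -5928  -8138  -10834  -14064  -17876
Second differences: -1382  -1772  -2210  -2696  -3230  -3812
Third differences: -390  -438  -486  -534  -582
Fourth differences: -48  -48  -48  -48
The fourth differences are constant at -48.
Work back: -390 + 48 = -342;  -1382 + 342 = -1040;  -2774 + 1040 = -1734;  -3393 + 1734 = -1659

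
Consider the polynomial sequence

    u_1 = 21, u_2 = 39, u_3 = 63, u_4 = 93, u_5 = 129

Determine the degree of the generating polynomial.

2

D1: 18, 24, 30, 36
D2: 6, 6, 6
The second differences are constant, so the polynomial has degree 2.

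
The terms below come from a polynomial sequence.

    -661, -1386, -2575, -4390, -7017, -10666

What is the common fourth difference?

D1: -725, -1189, -1815, -2627, -3649
D2: -464, -626, -812, -1022
D3: -162, -186, -210
D4: -24, -24

-24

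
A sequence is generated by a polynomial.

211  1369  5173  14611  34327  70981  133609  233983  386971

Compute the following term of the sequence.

610897

First differences: 1158 , 3804 , 9438 , 19716 , 36654 , 62628 , 100374 , 152988
Second differences: 2646 , 5634 , 10278 , 16938 , 25974 , 37746 , 52614
Third differences: 2988 , 4644 , 6660 , 9036 , 11772 , 14868
Fourth differences: 1656 , 2016 , 2376 , 2736 , 3096
Fifth differences: 360 , 360 , 360 , 360
The fifth differences are constant (360).
3096 + 360 = 3456;  14868 + 3456 = 18324;  52614 + 18324 = 70938;  152988 + 70938 = 223926;  386971 + 223926 = 610897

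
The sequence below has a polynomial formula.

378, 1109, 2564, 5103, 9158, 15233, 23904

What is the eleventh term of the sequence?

98588

D1: 731, 1455, 2539, 4055, 6075, 8671
D2: 724, 1084, 1516, 2020, 2596
D3: 360, 432, 504, 576
D4: 72, 72, 72
The fourth differences are constant (72).
576 + 72 = 648;  2596 + 648 = 3244;  8671 + 3244 = 11915;  23904 + 11915 = 35819
648 + 72 = 720;  3244 + 720 = 3964;  11915 + 3964 = 15879;  35819 + 15879 = 51698
720 + 72 = 792;  3964 + 792 = 4756;  15879 + 4756 = 20635;  51698 + 20635 = 72333
792 + 72 = 864;  4756 + 864 = 5620;  20635 + 5620 = 26255;  72333 + 26255 = 98588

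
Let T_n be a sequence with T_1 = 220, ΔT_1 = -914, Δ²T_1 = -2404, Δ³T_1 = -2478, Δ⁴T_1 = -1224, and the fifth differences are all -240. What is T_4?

Build the table forward from the leading diagonal:
Fifth differences: -240, -240, -240, -240
Fourth differences: -1224, -1464, -1704, -1944
Third differences: -2478, -3702, -5166, -6870
Second differences: -2404, -4882, -8584, -13750
First differences: -914, -3318, -8200, -16784
T: 220, -694, -4012, -12212

-12212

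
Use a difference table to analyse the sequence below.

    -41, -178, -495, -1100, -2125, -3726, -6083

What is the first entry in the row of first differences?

D1: -137, -317, -605, -1025, -1601, -2357
D2: -180, -288, -420, -576, -756
D3: -108, -132, -156, -180
D4: -24, -24, -24

-137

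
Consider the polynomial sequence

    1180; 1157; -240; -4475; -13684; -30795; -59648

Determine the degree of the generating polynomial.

5

-23, -1397, -4235, -9209, -17111, -28853
-1374, -2838, -4974, -7902, -11742
-1464, -2136, -2928, -3840
-672, -792, -912
-120, -120
The fifth differences are constant, so the polynomial has degree 5.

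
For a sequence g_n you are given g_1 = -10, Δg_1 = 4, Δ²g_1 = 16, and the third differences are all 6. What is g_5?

Build the table forward from the leading diagonal:
Δ³: 6  6  6  6  6
Δ²: 16  22  28  34  40
Δ: 4  20  42  70  104
g: -10  -6  14  56  126

126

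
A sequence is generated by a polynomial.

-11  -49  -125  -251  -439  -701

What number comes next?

Δ: -38, -76, -126, -188, -262
Δ²: -38, -50, -62, -74
Δ³: -12, -12, -12
Third differences constant at -12.
-74 − 12 = -86;  -262 − 86 = -348;  -701 − 348 = -1049

-1049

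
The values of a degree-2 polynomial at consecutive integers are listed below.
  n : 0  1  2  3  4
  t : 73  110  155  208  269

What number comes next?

338

First differences: 37 , 45 , 53 , 61
Second differences: 8 , 8 , 8
The second differences are constant (8).
61 + 8 = 69;  269 + 69 = 338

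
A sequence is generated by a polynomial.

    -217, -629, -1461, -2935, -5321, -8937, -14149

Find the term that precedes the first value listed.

-51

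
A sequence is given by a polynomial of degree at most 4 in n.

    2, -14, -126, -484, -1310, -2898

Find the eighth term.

-9896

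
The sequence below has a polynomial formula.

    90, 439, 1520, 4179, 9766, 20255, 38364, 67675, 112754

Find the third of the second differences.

D1: 349, 1081, 2659, 5587, 10489, 18109, 29311, 45079
D2: 732, 1578, 2928, 4902, 7620, 11202, 15768
D3: 846, 1350, 1974, 2718, 3582, 4566
D4: 504, 624, 744, 864, 984
D5: 120, 120, 120, 120

2928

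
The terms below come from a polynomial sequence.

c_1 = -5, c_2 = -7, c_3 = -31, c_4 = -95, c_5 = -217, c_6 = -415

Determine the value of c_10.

-2327

Δ: -2, -24, -64, -122, -198
Δ²: -22, -40, -58, -76
Δ³: -18, -18, -18
Third differences constant at -18.
-76 − 18 = -94;  -198 − 94 = -292;  -415 − 292 = -707
-94 − 18 = -112;  -292 − 112 = -404;  -707 − 404 = -1111
-112 − 18 = -130;  -404 − 130 = -534;  -1111 − 534 = -1645
-130 − 18 = -148;  -534 − 148 = -682;  -1645 − 682 = -2327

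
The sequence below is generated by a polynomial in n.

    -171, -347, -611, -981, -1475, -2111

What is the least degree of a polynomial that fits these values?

Δ: -176, -264, -370, -494, -636
Δ²: -88, -106, -124, -142
Δ³: -18, -18, -18
The third differences are constant, so the polynomial has degree 3.

3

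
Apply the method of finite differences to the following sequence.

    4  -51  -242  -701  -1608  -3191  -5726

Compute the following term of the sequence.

-9537

D1: -55, -191, -459, -907, -1583, -2535
D2: -136, -268, -448, -676, -952
D3: -132, -180, -228, -276
D4: -48, -48, -48
Fourth differences constant at -48.
-276 − 48 = -324;  -952 − 324 = -1276;  -2535 − 1276 = -3811;  -5726 − 3811 = -9537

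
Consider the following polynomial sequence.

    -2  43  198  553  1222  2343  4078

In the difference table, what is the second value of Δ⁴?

24

Δ: 45, 155, 355, 669, 1121, 1735
Δ²: 110, 200, 314, 452, 614
Δ³: 90, 114, 138, 162
Δ⁴: 24, 24, 24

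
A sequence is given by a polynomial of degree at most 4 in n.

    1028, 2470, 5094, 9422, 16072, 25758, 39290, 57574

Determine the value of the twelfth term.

D1: 1442, 2624, 4328, 6650, 9686, 13532, 18284
D2: 1182, 1704, 2322, 3036, 3846, 4752
D3: 522, 618, 714, 810, 906
D4: 96, 96, 96, 96
Constant fourth difference = 96, so extend:
906 + 96 = 1002;  4752 + 1002 = 5754;  18284 + 5754 = 24038;  57574 + 24038 = 81612
1002 + 96 = 1098;  5754 + 1098 = 6852;  24038 + 6852 = 30890;  81612 + 30890 = 112502
1098 + 96 = 1194;  6852 + 1194 = 8046;  30890 + 8046 = 38936;  112502 + 38936 = 151438
1194 + 96 = 1290;  8046 + 1290 = 9336;  38936 + 9336 = 48272;  151438 + 48272 = 199710

199710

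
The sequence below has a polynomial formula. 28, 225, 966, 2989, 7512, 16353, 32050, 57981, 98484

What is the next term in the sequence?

D1: 197 , 741 , 2023 , 4523 , 8841 , 15697 , 25931 , 40503
D2: 544 , 1282 , 2500 , 4318 , 6856 , 10234 , 14572
D3: 738 , 1218 , 1818 , 2538 , 3378 , 4338
D4: 480 , 600 , 720 , 840 , 960
D5: 120 , 120 , 120 , 120
Constant fifth difference = 120, so extend:
960 + 120 = 1080;  4338 + 1080 = 5418;  14572 + 5418 = 19990;  40503 + 19990 = 60493;  98484 + 60493 = 158977

158977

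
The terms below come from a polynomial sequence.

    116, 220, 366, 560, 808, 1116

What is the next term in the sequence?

First differences: 104, 146, 194, 248, 308
Second differences: 42, 48, 54, 60
Third differences: 6, 6, 6
Third differences constant at 6.
60 + 6 = 66;  308 + 66 = 374;  1116 + 374 = 1490

1490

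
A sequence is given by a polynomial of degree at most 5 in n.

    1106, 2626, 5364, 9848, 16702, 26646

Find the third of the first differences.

D1: 1520, 2738, 4484, 6854, 9944
D2: 1218, 1746, 2370, 3090
D3: 528, 624, 720
D4: 96, 96

4484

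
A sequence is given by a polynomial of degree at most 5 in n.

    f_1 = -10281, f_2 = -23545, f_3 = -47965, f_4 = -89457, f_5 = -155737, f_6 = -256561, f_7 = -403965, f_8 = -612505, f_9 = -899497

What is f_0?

Δ: -13264  -24420  -41492  -66280  -100824  -147404  -208540  -286992
Δ²: -11156  -17072  -24788  -34544  -46580  -61136  -78452
Δ³: -5916  -7716  -9756  -12036  -14556  -17316
Δ⁴: -1800  -2040  -2280  -2520  -2760
Δ⁵: -240  -240  -240  -240
The fifth differences are constant at -240.
Work back: -1800 + 240 = -1560;  -5916 + 1560 = -4356;  -11156 + 4356 = -6800;  -13264 + 6800 = -6464;  -10281 + 6464 = -3817

-3817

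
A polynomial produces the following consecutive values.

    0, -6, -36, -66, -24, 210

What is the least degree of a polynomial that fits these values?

Δ: -6, -30, -30, 42, 234
Δ²: -24, 0, 72, 192
Δ³: 24, 72, 120
Δ⁴: 48, 48
The fourth differences are constant, so the polynomial has degree 4.

4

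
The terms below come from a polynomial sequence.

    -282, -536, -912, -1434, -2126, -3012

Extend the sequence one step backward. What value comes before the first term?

-254  -376  -522  -692  -886
-122  -146  -170  -194
-24  -24  -24
The third differences are constant at -24.
Work back: -122 + 24 = -98;  -254 + 98 = -156;  -282 + 156 = -126

-126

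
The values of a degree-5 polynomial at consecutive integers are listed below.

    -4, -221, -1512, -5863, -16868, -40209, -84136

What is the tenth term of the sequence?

-217, -1291, -4351, -11005, -23341, -43927
-1074, -3060, -6654, -12336, -20586
-1986, -3594, -5682, -8250
-1608, -2088, -2568
-480, -480
The fifth differences are constant (-480).
-2568 − 480 = -3048;  -8250 − 3048 = -11298;  -20586 − 11298 = -31884;  -43927 − 31884 = -75811;  -84136 − 75811 = -159947
-3048 − 480 = -3528;  -11298 − 3528 = -14826;  -31884 − 14826 = -46710;  -75811 − 46710 = -122521;  -159947 − 122521 = -282468
-3528 − 480 = -4008;  -14826 − 4008 = -18834;  -46710 − 18834 = -65544;  -122521 − 65544 = -188065;  -282468 − 188065 = -470533

-470533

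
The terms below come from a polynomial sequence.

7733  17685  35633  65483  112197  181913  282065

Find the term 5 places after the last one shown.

1605395

First differences: 9952, 17948, 29850, 46714, 69716, 100152
Second differences: 7996, 11902, 16864, 23002, 30436
Third differences: 3906, 4962, 6138, 7434
Fourth differences: 1056, 1176, 1296
Fifth differences: 120, 120
Constant fifth difference = 120, so extend:
1296 + 120 = 1416;  7434 + 1416 = 8850;  30436 + 8850 = 39286;  100152 + 39286 = 139438;  282065 + 139438 = 421503
1416 + 120 = 1536;  8850 + 1536 = 10386;  39286 + 10386 = 49672;  139438 + 49672 = 189110;  421503 + 189110 = 610613
1536 + 120 = 1656;  10386 + 1656 = 12042;  49672 + 12042 = 61714;  189110 + 61714 = 250824;  610613 + 250824 = 861437
1656 + 120 = 1776;  12042 + 1776 = 13818;  61714 + 13818 = 75532;  250824 + 75532 = 326356;  861437 + 326356 = 1187793
1776 + 120 = 1896;  13818 + 1896 = 15714;  75532 + 15714 = 91246;  326356 + 91246 = 417602;  1187793 + 417602 = 1605395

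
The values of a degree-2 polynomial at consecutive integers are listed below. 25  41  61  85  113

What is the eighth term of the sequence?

D1: 16 , 20 , 24 , 28
D2: 4 , 4 , 4
Second differences constant at 4.
28 + 4 = 32;  113 + 32 = 145
32 + 4 = 36;  145 + 36 = 181
36 + 4 = 40;  181 + 40 = 221

221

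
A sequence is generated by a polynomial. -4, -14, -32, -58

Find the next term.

-92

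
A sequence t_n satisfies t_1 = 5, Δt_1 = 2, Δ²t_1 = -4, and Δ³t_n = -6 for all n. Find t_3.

5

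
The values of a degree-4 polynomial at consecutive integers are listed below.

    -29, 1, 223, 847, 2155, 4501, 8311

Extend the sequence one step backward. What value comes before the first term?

-5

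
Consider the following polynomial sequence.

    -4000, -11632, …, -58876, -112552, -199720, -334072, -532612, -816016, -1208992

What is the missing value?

-27952

Using the last 7 terms:
First differences: -53676  -87168  -134352  -198540  -283404  -392976
Second differences: -33492  -47184  -64188  -84864  -109572
Third differences: -13692  -17004  -20676  -24708
Fourth differences: -3312  -3672  -4032
Fifth differences: -360  -360
Constant fifth difference = -360.
Extend backward: -3312 + 360 = -2952;  -13692 + 2952 = -10740;  -33492 + 10740 = -22752;  -53676 + 22752 = -30924;  -58876 + 30924 = -27952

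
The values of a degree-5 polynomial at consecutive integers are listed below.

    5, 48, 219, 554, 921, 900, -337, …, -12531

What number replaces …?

Using the first 7 terms:
D1: 43  171  335  367  -21  -1237
D2: 128  164  32  -388  -1216
D3: 36  -132  -420  -828
D4: -168  -288  -408
D5: -120  -120
Constant fifth difference = -120.
Extend forward: -408 − 120 = -528;  -828 − 528 = -1356;  -1216 − 1356 = -2572;  -1237 − 2572 = -3809;  -337 − 3809 = -4146

-4146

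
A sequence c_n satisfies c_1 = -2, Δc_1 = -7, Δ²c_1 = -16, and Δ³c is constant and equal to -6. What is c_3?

-32

Build the table forward from the leading diagonal:
Third differences: -6, -6, -6
Second differences: -16, -22, -28
First differences: -7, -23, -45
c: -2, -9, -32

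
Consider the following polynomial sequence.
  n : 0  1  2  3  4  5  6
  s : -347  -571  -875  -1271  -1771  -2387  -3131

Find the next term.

First differences: -224 , -304 , -396 , -500 , -616 , -744
Second differences: -80 , -92 , -104 , -116 , -128
Third differences: -12 , -12 , -12 , -12
Constant third difference = -12, so extend:
-128 − 12 = -140;  -744 − 140 = -884;  -3131 − 884 = -4015

-4015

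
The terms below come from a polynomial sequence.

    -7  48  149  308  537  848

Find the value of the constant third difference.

12

Δ: 55, 101, 159, 229, 311
Δ²: 46, 58, 70, 82
Δ³: 12, 12, 12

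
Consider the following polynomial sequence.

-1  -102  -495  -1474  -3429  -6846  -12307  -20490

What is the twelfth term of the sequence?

-101 , -393 , -979 , -1955 , -3417 , -5461 , -8183
-292 , -586 , -976 , -1462 , -2044 , -2722
-294 , -390 , -486 , -582 , -678
-96 , -96 , -96 , -96
Fourth differences constant at -96.
-678 − 96 = -774;  -2722 − 774 = -3496;  -8183 − 3496 = -11679;  -20490 − 11679 = -32169
-774 − 96 = -870;  -3496 − 870 = -4366;  -11679 − 4366 = -16045;  -32169 − 16045 = -48214
-870 − 96 = -966;  -4366 − 966 = -5332;  -16045 − 5332 = -21377;  -48214 − 21377 = -69591
-966 − 96 = -1062;  -5332 − 1062 = -6394;  -21377 − 6394 = -27771;  -69591 − 27771 = -97362

-97362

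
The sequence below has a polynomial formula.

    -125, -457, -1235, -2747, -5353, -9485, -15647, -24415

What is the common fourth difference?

Δ: -332, -778, -1512, -2606, -4132, -6162, -8768
Δ²: -446, -734, -1094, -1526, -2030, -2606
Δ³: -288, -360, -432, -504, -576
Δ⁴: -72, -72, -72, -72

-72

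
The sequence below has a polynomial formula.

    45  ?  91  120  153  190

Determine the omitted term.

66

Using the last 4 terms:
First differences: 29  33  37
Second differences: 4  4
Constant second difference = 4.
Extend backward: 29 − 4 = 25;  91 − 25 = 66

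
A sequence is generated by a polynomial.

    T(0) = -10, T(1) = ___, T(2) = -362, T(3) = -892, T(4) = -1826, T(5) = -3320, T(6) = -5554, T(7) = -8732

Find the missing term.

-104

Using the last 6 terms:
-530  -934  -1494  -2234  -3178
-404  -560  -740  -944
-156  -180  -204
-24  -24
Constant fourth difference = -24.
Extend backward: -156 + 24 = -132;  -404 + 132 = -272;  -530 + 272 = -258;  -362 + 258 = -104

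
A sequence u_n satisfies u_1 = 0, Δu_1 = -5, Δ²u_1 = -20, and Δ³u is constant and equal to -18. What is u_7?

Build the table forward from the leading diagonal:
Δ³: -18  -18  -18  -18  -18  -18  -18
Δ²: -20  -38  -56  -74  -92  -110  -128
Δ: -5  -25  -63  -119  -193  -285  -395
u: 0  -5  -30  -93  -212  -405  -690

-690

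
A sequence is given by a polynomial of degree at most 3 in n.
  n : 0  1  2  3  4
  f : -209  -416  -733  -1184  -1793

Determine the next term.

D1: -207 , -317 , -451 , -609
D2: -110 , -134 , -158
D3: -24 , -24
Constant third difference = -24, so extend:
-158 − 24 = -182;  -609 − 182 = -791;  -1793 − 791 = -2584

-2584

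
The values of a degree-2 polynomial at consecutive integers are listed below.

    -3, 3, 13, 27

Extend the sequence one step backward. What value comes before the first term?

-5

First differences: 6, 10, 14
Second differences: 4, 4
The second differences are constant at 4.
Work back: 6 − 4 = 2;  -3 − 2 = -5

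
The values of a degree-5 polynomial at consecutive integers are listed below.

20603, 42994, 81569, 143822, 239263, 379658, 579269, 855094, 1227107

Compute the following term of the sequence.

D1: 22391, 38575, 62253, 95441, 140395, 199611, 275825, 372013
D2: 16184, 23678, 33188, 44954, 59216, 76214, 96188
D3: 7494, 9510, 11766, 14262, 16998, 19974
D4: 2016, 2256, 2496, 2736, 2976
D5: 240, 240, 240, 240
Constant fifth difference = 240, so extend:
2976 + 240 = 3216;  19974 + 3216 = 23190;  96188 + 23190 = 119378;  372013 + 119378 = 491391;  1227107 + 491391 = 1718498

1718498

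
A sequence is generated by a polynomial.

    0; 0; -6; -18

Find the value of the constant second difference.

-6

Δ: 0, -6, -12
Δ²: -6, -6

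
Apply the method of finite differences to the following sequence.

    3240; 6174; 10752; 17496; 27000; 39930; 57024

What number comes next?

First differences: 2934, 4578, 6744, 9504, 12930, 17094
Second differences: 1644, 2166, 2760, 3426, 4164
Third differences: 522, 594, 666, 738
Fourth differences: 72, 72, 72
The fourth differences are constant (72).
738 + 72 = 810;  4164 + 810 = 4974;  17094 + 4974 = 22068;  57024 + 22068 = 79092

79092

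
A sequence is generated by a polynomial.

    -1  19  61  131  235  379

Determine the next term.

569

First differences: 20, 42, 70, 104, 144
Second differences: 22, 28, 34, 40
Third differences: 6, 6, 6
Constant third difference = 6, so extend:
40 + 6 = 46;  144 + 46 = 190;  379 + 190 = 569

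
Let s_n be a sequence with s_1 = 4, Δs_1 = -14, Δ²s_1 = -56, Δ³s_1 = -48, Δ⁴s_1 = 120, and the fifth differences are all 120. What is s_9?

Build the table forward from the leading diagonal:
Δ⁵: 120, 120, 120, 120, 120, 120, 120, 120, 120
Δ⁴: 120, 240, 360, 480, 600, 720, 840, 960, 1080
Δ³: -48, 72, 312, 672, 1152, 1752, 2472, 3312, 4272
Δ²: -56, -104, -32, 280, 952, 2104, 3856, 6328, 9640
Δ: -14, -70, -174, -206, 74, 1026, 3130, 6986, 13314
s: 4, -10, -80, -254, -460, -386, 640, 3770, 10756

10756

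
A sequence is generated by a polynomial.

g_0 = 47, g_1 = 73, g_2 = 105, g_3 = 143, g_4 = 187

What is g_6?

293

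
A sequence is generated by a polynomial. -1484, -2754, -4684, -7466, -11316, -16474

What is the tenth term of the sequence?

-1270 , -1930 , -2782 , -3850 , -5158
-660 , -852 , -1068 , -1308
-192 , -216 , -240
-24 , -24
The fourth differences are constant (-24).
-240 − 24 = -264;  -1308 − 264 = -1572;  -5158 − 1572 = -6730;  -16474 − 6730 = -23204
-264 − 24 = -288;  -1572 − 288 = -1860;  -6730 − 1860 = -8590;  -23204 − 8590 = -31794
-288 − 24 = -312;  -1860 − 312 = -2172;  -8590 − 2172 = -10762;  -31794 − 10762 = -42556
-312 − 24 = -336;  -2172 − 336 = -2508;  -10762 − 2508 = -13270;  -42556 − 13270 = -55826

-55826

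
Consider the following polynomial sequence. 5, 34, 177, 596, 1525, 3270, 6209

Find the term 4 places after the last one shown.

39985

First differences: 29, 143, 419, 929, 1745, 2939
Second differences: 114, 276, 510, 816, 1194
Third differences: 162, 234, 306, 378
Fourth differences: 72, 72, 72
Fourth differences constant at 72.
378 + 72 = 450;  1194 + 450 = 1644;  2939 + 1644 = 4583;  6209 + 4583 = 10792
450 + 72 = 522;  1644 + 522 = 2166;  4583 + 2166 = 6749;  10792 + 6749 = 17541
522 + 72 = 594;  2166 + 594 = 2760;  6749 + 2760 = 9509;  17541 + 9509 = 27050
594 + 72 = 666;  2760 + 666 = 3426;  9509 + 3426 = 12935;  27050 + 12935 = 39985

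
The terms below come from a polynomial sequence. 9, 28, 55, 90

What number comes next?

Δ: 19, 27, 35
Δ²: 8, 8
Constant second difference = 8, so extend:
35 + 8 = 43;  90 + 43 = 133

133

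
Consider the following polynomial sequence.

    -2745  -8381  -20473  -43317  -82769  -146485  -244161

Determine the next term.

D1: -5636, -12092, -22844, -39452, -63716, -97676
D2: -6456, -10752, -16608, -24264, -33960
D3: -4296, -5856, -7656, -9696
D4: -1560, -1800, -2040
D5: -240, -240
Fifth differences constant at -240.
-2040 − 240 = -2280;  -9696 − 2280 = -11976;  -33960 − 11976 = -45936;  -97676 − 45936 = -143612;  -244161 − 143612 = -387773

-387773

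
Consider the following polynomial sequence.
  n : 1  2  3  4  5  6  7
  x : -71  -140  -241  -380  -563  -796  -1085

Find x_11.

Δ: -69 , -101 , -139 , -183 , -233 , -289
Δ²: -32 , -38 , -44 , -50 , -56
Δ³: -6 , -6 , -6 , -6
The third differences are constant (-6).
-56 − 6 = -62;  -289 − 62 = -351;  -1085 − 351 = -1436
-62 − 6 = -68;  -351 − 68 = -419;  -1436 − 419 = -1855
-68 − 6 = -74;  -419 − 74 = -493;  -1855 − 493 = -2348
-74 − 6 = -80;  -493 − 80 = -573;  -2348 − 573 = -2921

-2921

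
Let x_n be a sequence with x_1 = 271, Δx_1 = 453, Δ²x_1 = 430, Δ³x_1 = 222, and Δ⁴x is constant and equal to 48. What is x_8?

21922

Build the table forward from the leading diagonal:
Fourth differences: 48, 48, 48, 48, 48, 48, 48, 48
Third differences: 222, 270, 318, 366, 414, 462, 510, 558
Second differences: 430, 652, 922, 1240, 1606, 2020, 2482, 2992
First differences: 453, 883, 1535, 2457, 3697, 5303, 7323, 9805
x: 271, 724, 1607, 3142, 5599, 9296, 14599, 21922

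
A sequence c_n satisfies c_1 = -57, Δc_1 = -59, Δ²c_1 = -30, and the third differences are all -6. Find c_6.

-712

Build the table forward from the leading diagonal:
D3: -6  -6  -6  -6  -6  -6
D2: -30  -36  -42  -48  -54  -60
D1: -59  -89  -125  -167  -215  -269
c: -57  -116  -205  -330  -497  -712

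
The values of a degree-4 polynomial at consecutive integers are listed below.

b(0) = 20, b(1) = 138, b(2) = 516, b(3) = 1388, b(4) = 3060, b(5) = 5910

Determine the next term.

D1: 118, 378, 872, 1672, 2850
D2: 260, 494, 800, 1178
D3: 234, 306, 378
D4: 72, 72
Fourth differences constant at 72.
378 + 72 = 450;  1178 + 450 = 1628;  2850 + 1628 = 4478;  5910 + 4478 = 10388

10388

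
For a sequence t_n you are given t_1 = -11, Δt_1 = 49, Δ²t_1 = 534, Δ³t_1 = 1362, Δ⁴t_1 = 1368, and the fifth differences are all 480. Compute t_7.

58933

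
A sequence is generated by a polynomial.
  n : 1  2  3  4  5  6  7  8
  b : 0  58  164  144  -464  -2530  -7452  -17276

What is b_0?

-4

D1: 58, 106, -20, -608, -2066, -4922, -9824
D2: 48, -126, -588, -1458, -2856, -4902
D3: -174, -462, -870, -1398, -2046
D4: -288, -408, -528, -648
D5: -120, -120, -120
The fifth differences are constant at -120.
Work back: -288 + 120 = -168;  -174 + 168 = -6;  48 + 6 = 54;  58 − 54 = 4;  0 − 4 = -4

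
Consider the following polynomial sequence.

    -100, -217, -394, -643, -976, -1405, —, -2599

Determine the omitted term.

-1942

Using the first 6 terms:
D1: -117, -177, -249, -333, -429
D2: -60, -72, -84, -96
D3: -12, -12, -12
Constant third difference = -12.
Extend forward: -96 − 12 = -108;  -429 − 108 = -537;  -1405 − 537 = -1942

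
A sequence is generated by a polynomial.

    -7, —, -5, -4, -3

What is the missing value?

Using the last 3 terms:
1, 1
Constant first difference = 1.
Extend backward: -5 − 1 = -6

-6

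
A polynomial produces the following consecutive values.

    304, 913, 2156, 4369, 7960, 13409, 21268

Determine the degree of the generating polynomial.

D1: 609, 1243, 2213, 3591, 5449, 7859
D2: 634, 970, 1378, 1858, 2410
D3: 336, 408, 480, 552
D4: 72, 72, 72
The fourth differences are constant, so the polynomial has degree 4.

4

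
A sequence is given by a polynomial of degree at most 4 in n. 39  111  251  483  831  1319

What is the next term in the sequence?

1971

Δ: 72 , 140 , 232 , 348 , 488
Δ²: 68 , 92 , 116 , 140
Δ³: 24 , 24 , 24
Constant third difference = 24, so extend:
140 + 24 = 164;  488 + 164 = 652;  1319 + 652 = 1971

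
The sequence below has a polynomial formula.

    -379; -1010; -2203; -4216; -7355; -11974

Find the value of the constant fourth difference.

-48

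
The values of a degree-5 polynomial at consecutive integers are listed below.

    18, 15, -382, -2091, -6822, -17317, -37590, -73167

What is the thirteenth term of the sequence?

-810102

-3  -397  -1709  -4731  -10495  -20273  -35577
-394  -1312  -3022  -5764  -9778  -15304
-918  -1710  -2742  -4014  -5526
-792  -1032  -1272  -1512
-240  -240  -240
Fifth differences constant at -240.
-1512 − 240 = -1752;  -5526 − 1752 = -7278;  -15304 − 7278 = -22582;  -35577 − 22582 = -58159;  -73167 − 58159 = -131326
-1752 − 240 = -1992;  -7278 − 1992 = -9270;  -22582 − 9270 = -31852;  -58159 − 31852 = -90011;  -131326 − 90011 = -221337
-1992 − 240 = -2232;  -9270 − 2232 = -11502;  -31852 − 11502 = -43354;  -90011 − 43354 = -133365;  -221337 − 133365 = -354702
-2232 − 240 = -2472;  -11502 − 2472 = -13974;  -43354 − 13974 = -57328;  -133365 − 57328 = -190693;  -354702 − 190693 = -545395
-2472 − 240 = -2712;  -13974 − 2712 = -16686;  -57328 − 16686 = -74014;  -190693 − 74014 = -264707;  -545395 − 264707 = -810102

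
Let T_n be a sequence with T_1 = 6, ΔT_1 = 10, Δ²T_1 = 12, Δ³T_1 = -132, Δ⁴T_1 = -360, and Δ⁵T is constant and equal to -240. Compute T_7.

-9234

Build the table forward from the leading diagonal:
D5: -240  -240  -240  -240  -240  -240  -240
D4: -360  -600  -840  -1080  -1320  -1560  -1800
D3: -132  -492  -1092  -1932  -3012  -4332  -5892
D2: 12  -120  -612  -1704  -3636  -6648  -10980
D1: 10  22  -98  -710  -2414  -6050  -12698
T: 6  16  38  -60  -770  -3184  -9234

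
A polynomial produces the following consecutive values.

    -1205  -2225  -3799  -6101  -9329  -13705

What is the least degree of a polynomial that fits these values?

-1020, -1574, -2302, -3228, -4376
-554, -728, -926, -1148
-174, -198, -222
-24, -24
The fourth differences are constant, so the polynomial has degree 4.

4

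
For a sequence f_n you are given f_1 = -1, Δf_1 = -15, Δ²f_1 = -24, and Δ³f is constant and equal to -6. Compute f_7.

-571

Build the table forward from the leading diagonal:
D3: -6, -6, -6, -6, -6, -6, -6
D2: -24, -30, -36, -42, -48, -54, -60
D1: -15, -39, -69, -105, -147, -195, -249
f: -1, -16, -55, -124, -229, -376, -571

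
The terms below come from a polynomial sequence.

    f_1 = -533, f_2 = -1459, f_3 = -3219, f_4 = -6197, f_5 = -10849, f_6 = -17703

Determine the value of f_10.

-80219

First differences: -926, -1760, -2978, -4652, -6854
Second differences: -834, -1218, -1674, -2202
Third differences: -384, -456, -528
Fourth differences: -72, -72
Constant fourth difference = -72, so extend:
-528 − 72 = -600;  -2202 − 600 = -2802;  -6854 − 2802 = -9656;  -17703 − 9656 = -27359
-600 − 72 = -672;  -2802 − 672 = -3474;  -9656 − 3474 = -13130;  -27359 − 13130 = -40489
-672 − 72 = -744;  -3474 − 744 = -4218;  -13130 − 4218 = -17348;  -40489 − 17348 = -57837
-744 − 72 = -816;  -4218 − 816 = -5034;  -17348 − 5034 = -22382;  -57837 − 22382 = -80219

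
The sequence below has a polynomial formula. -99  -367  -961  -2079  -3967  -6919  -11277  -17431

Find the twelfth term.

D1: -268 , -594 , -1118 , -1888 , -2952 , -4358 , -6154
D2: -326 , -524 , -770 , -1064 , -1406 , -1796
D3: -198 , -246 , -294 , -342 , -390
D4: -48 , -48 , -48 , -48
The fourth differences are constant (-48).
-390 − 48 = -438;  -1796 − 438 = -2234;  -6154 − 2234 = -8388;  -17431 − 8388 = -25819
-438 − 48 = -486;  -2234 − 486 = -2720;  -8388 − 2720 = -11108;  -25819 − 11108 = -36927
-486 − 48 = -534;  -2720 − 534 = -3254;  -11108 − 3254 = -14362;  -36927 − 14362 = -51289
-534 − 48 = -582;  -3254 − 582 = -3836;  -14362 − 3836 = -18198;  -51289 − 18198 = -69487

-69487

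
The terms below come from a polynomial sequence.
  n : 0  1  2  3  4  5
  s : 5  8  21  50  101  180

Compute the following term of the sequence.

293

3, 13, 29, 51, 79
10, 16, 22, 28
6, 6, 6
Third differences constant at 6.
28 + 6 = 34;  79 + 34 = 113;  180 + 113 = 293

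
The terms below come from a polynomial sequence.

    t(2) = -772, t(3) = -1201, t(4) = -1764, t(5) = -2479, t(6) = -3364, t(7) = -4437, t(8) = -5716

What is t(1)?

-459

D1: -429  -563  -715  -885  -1073  -1279
D2: -134  -152  -170  -188  -206
D3: -18  -18  -18  -18
The third differences are constant at -18.
Work back: -134 + 18 = -116;  -429 + 116 = -313;  -772 + 313 = -459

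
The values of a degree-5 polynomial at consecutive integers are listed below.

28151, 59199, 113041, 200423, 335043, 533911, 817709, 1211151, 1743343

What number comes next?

31048, 53842, 87382, 134620, 198868, 283798, 393442, 532192
22794, 33540, 47238, 64248, 84930, 109644, 138750
10746, 13698, 17010, 20682, 24714, 29106
2952, 3312, 3672, 4032, 4392
360, 360, 360, 360
Fifth differences constant at 360.
4392 + 360 = 4752;  29106 + 4752 = 33858;  138750 + 33858 = 172608;  532192 + 172608 = 704800;  1743343 + 704800 = 2448143

2448143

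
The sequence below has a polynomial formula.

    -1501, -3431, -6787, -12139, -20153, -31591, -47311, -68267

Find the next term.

-95509

D1: -1930, -3356, -5352, -8014, -11438, -15720, -20956
D2: -1426, -1996, -2662, -3424, -4282, -5236
D3: -570, -666, -762, -858, -954
D4: -96, -96, -96, -96
Constant fourth difference = -96, so extend:
-954 − 96 = -1050;  -5236 − 1050 = -6286;  -20956 − 6286 = -27242;  -68267 − 27242 = -95509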